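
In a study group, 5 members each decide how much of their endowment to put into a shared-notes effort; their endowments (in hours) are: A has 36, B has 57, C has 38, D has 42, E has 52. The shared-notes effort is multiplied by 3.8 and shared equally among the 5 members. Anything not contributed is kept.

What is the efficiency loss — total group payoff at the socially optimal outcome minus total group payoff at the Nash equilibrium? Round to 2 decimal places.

The private return per contributed unit is 3.8/5 = 0.7600 < 1 for every player regardless of endowment, so the Nash equilibrium is zero contribution and the group total is Σ E_j = 36 + 57 + 38 + 42 + 52 = 225.
Each contributed unit returns 3.800 to the group, so the social optimum is full contribution by everyone: group total = 3.800 × 225 = 855.00.
Efficiency loss = (3.800 − 1) × 225 = 630.00.

630.00 hours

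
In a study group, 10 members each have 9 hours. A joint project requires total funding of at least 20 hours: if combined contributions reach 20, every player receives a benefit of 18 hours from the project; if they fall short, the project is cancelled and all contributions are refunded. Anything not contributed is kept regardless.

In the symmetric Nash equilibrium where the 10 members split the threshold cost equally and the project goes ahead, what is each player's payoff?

25 hours

Equal share of the threshold: 20/10 = 2.
At this profile no one gains by cutting their contribution: any cut drops the total below 20, the project is cancelled, contributions are refunded, and the deviator ends with 9, which is less than 9 − 2 + 18 = 25. Contributing more than 2 just wastes the excess. So contributing exactly 2 is a best response.
Each player's payoff: 9 − 2 + 18 = 25.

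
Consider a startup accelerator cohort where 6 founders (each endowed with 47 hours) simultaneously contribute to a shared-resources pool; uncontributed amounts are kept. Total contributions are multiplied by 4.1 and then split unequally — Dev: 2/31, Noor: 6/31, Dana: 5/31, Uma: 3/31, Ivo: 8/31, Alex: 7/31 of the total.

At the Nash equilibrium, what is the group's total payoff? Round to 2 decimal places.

427.70 hours

For player j, contributing a unit is worthwhile iff 4.1 × (j's share) ≥ 1, i.e. iff j's share is at least 0.2439.
Only Ivo (8/31) clears that bar, contributing 47; the remaining 5 contribute 0. Total contributed: 47.
The shared-resources pool pays out 4.1 × 47 = 192.70 in total (split across the unequal shares, but the aggregate is all that matters for the group sum).
The 5 free-riders keep 47 each, adding 235. Group total = 235 + 192.70 = 427.70.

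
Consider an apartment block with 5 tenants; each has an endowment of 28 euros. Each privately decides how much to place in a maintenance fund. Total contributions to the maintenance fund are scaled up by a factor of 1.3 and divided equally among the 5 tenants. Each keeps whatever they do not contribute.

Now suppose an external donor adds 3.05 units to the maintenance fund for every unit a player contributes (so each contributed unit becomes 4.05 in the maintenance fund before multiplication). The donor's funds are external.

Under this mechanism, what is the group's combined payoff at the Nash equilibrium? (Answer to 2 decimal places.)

737.10 euros

The effective private return per unit is now 1.3 × 4.05 / 5 = 1.0530 > 1, so every player's dominant strategy flips to full contribution.
At the Nash equilibrium everyone contributes 28. Group total payoff = 1.3 × 4.05 × 140 = 737.10.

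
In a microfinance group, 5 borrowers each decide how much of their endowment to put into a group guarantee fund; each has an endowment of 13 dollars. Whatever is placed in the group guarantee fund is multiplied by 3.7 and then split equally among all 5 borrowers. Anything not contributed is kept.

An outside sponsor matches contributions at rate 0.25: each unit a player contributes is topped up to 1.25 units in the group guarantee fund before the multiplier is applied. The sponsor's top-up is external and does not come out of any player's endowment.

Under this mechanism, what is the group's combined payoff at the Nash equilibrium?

With the mechanism, a contributed unit returns 3.7 × 1.25 / 5 = 0.9250 per unit of net cost — still below 1 — so contributing 0 remains dominant for every player.
At the Nash equilibrium no one contributes; group total payoff = 5 × 13 = 65.

65.00 dollars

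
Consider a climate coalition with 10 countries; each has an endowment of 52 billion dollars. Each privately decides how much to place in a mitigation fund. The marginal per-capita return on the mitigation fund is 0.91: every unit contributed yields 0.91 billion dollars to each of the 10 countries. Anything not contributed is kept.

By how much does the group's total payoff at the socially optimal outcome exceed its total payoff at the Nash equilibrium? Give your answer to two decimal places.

The private return per contributed unit is 0.91 < 1, so contributing 0 is dominant for every player. At the Nash equilibrium everyone keeps their 52, and the group total is 10 × 52 = 520.
Each contributed unit returns 9.100 to the group as a whole (0.91 to each of 10 players), which exceeds 1, so the social optimum is full contribution: group total = 9.100 × 520 = 4732.00.
Efficiency loss = 4732.00 − 520 = 4212.00.

4212.00 billion dollars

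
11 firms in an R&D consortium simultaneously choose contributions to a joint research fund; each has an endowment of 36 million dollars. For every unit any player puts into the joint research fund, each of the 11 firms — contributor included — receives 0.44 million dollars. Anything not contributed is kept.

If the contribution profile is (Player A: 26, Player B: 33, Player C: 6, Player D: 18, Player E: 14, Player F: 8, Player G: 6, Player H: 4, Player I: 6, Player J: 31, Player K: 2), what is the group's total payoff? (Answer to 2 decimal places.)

987.36 million dollars

Total contributed: 26 + 33 + 6 + 18 + 14 + 8 + 6 + 4 + 6 + 31 + 2 = 154; total kept: 11 × 36 − 154 = 242.
The joint research fund pays out 0.44 × 11 × 154 = 745.36 in aggregate.
Group total = 242 + 745.36 = 987.36.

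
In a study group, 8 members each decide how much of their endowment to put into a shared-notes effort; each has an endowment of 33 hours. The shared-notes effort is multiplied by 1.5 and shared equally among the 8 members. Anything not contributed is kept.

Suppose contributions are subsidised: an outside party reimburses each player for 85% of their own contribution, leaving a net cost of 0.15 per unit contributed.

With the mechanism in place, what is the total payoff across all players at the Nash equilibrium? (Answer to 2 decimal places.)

620.40 hours

With the mechanism, a contributed unit returns (1.5/8) / 0.15 = 1.2500 per unit of net cost to the contributor — now above 1 — so contributing fully is weakly dominant for every player.
So the Nash equilibrium is full contribution by all 8; the group earns 8 × (33 × 0.85 + 1.5 × 33) = 620.40.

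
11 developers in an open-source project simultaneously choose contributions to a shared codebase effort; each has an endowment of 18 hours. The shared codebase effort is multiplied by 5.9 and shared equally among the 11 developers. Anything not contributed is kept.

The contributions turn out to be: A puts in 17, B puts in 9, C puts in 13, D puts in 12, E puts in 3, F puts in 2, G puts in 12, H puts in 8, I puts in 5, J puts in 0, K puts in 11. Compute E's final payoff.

Total contributed: 17 + 9 + 13 + 12 + 3 + 2 + 12 + 8 + 5 + 0 + 11 = 92.
Each receives 5.9 × 92 / 11 = 49.35 from the shared codebase effort.
E keeps 18 − 3 = 15, so E's payoff is 15 + 49.35 = 64.35.

64.35 hours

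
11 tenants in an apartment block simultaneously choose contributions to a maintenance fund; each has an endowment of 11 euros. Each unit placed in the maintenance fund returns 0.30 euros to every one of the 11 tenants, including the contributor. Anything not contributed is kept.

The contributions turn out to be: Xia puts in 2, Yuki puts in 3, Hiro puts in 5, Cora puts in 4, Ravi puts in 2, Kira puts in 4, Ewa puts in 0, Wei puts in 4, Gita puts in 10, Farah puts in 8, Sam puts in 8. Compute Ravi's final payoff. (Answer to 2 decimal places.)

24.00 euros

Total contributed: 2 + 3 + 5 + 4 + 2 + 4 + 0 + 4 + 10 + 8 + 8 = 50.
Each receives 0.30 × 50 = 15.00 from the maintenance fund.
Ravi keeps 11 − 2 = 9, so Ravi's payoff is 9 + 15.00 = 24.00.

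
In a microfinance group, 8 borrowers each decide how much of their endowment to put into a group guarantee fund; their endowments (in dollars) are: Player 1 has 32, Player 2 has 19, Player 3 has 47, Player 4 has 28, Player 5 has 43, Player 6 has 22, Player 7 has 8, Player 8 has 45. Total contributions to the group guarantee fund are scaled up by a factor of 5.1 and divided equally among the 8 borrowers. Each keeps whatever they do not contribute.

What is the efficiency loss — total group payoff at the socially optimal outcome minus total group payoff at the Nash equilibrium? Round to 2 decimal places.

1000.40 dollars

The private return per contributed unit is 5.1/8 = 0.6375 < 1 for every player regardless of endowment, so the Nash equilibrium is zero contribution and the group total is Σ E_j = 32 + 19 + 47 + 28 + 43 + 22 + 8 + 45 = 244.
Each contributed unit returns 5.100 to the group, so the social optimum is full contribution by everyone: group total = 5.100 × 244 = 1244.40.
Efficiency loss = (5.100 − 1) × 244 = 1000.40.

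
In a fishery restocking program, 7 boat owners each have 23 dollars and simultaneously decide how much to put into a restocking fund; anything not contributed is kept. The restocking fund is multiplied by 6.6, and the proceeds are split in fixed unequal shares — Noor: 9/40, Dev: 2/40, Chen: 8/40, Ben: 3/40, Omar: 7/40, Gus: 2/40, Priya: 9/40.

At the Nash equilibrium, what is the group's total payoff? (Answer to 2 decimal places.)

676.20 dollars

Player j's private return per contributed unit is 6.6 × (j's share). Contributing is weakly dominant for j when that share is at least 1/6.6 = 0.1515, and contributing 0 is dominant otherwise.
Noor, Chen, Omar and Priya clear that bar, contributing 23 each; the remaining 3 contribute 0. Total contributed: 92.
The restocking fund pays out 6.6 × 92 = 607.20 in total (split across the unequal shares, but the aggregate is all that matters for the group sum).
The 3 free-riders keep 23 each, adding 69. Group total = 69 + 607.20 = 676.20.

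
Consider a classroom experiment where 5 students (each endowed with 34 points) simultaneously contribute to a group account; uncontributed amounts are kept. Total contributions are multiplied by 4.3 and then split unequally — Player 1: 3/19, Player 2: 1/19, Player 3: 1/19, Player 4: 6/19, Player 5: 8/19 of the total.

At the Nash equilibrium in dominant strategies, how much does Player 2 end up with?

49.39 points

Each unit j contributes comes back to j as 4.3 × (j's share), so j prefers to contribute only if that share exceeds 1/4.3 = 0.2326; otherwise keeping the unit dominates.
Player 4 and Player 5 are above the threshold, contributing 34 each; the remaining 3 contribute 0. Total contributed: 68.
Player 2 keeps 34 and receives 4.3 × 68 × 1/19 = 15.39 from the group account, for a payoff of 49.39.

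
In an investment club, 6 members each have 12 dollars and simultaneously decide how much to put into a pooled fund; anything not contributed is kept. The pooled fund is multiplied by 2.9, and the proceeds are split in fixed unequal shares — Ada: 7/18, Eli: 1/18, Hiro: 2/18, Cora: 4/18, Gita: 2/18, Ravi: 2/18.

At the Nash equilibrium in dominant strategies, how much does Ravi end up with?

15.87 dollars

For player j, contributing a unit is worthwhile iff 2.9 × (j's share) ≥ 1, i.e. iff j's share is at least 0.3448.
Ada alone (share 7/18) is above the threshold, contributing 12; the remaining 5 contribute 0. Total contributed: 12.
Ravi keeps 12 and receives 2.9 × 12 × 2/18 = 3.87 from the pooled fund, for a payoff of 15.87.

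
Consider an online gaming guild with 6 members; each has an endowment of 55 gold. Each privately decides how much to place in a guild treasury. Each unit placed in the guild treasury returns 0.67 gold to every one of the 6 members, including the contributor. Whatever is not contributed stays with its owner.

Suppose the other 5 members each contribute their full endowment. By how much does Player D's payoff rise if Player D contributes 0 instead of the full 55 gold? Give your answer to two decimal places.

18.15 gold

Switching from a contribution of 55 to 0 lets Player D keep an extra 55 gold, but lowers the guild treasury by 55, which costs Player D their own share of that drop: 0.67 × 55 = 36.85.
Net gain = 55 − 36.85 = 18.15. The private return per contributed unit (0.67) is below 1, so free-riding is indeed the best response regardless of what the others do.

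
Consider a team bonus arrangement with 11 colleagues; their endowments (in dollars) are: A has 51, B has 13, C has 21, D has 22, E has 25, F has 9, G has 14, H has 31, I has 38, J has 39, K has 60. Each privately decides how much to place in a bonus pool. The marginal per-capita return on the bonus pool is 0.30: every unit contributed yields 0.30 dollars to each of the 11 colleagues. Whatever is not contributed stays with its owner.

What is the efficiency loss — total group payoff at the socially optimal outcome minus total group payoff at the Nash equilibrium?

742.90 dollars

The private return per contributed unit is 0.30 < 1 for everyone, so the Nash equilibrium is zero contribution and the group total is Σ E_j = 51 + 13 + 21 + 22 + 25 + 9 + 14 + 31 + 38 + 39 + 60 = 323.
Each contributed unit returns 3.300 to the group, so the social optimum is full contribution by everyone: group total = 3.300 × 323 = 1065.90.
Efficiency loss = (3.300 − 1) × 323 = 742.90.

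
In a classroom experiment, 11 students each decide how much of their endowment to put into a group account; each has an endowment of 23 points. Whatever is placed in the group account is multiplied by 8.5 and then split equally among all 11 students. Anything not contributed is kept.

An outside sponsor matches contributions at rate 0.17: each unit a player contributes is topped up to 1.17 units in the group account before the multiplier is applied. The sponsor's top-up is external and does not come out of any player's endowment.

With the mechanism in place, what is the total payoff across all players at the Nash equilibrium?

With the mechanism, a contributed unit returns 8.5 × 1.17 / 11 = 0.9041 per unit of net cost — still below 1 — so contributing 0 remains dominant for every player.
At the Nash equilibrium no one contributes; group total payoff = 11 × 23 = 253.

253.00 points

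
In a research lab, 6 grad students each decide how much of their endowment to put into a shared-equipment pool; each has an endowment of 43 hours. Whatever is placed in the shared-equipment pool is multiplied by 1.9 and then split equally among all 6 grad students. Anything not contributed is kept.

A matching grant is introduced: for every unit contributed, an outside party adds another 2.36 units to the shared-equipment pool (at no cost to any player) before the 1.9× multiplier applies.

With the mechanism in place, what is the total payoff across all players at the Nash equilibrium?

With the mechanism, a contributed unit returns 1.9 × 3.36 / 6 = 1.0640 per unit of net cost to the contributor — now above 1 — so contributing fully is weakly dominant for every player.
At the Nash equilibrium everyone contributes 43. Group total payoff = 1.9 × 3.36 × 258 = 1647.07.

1647.07 hours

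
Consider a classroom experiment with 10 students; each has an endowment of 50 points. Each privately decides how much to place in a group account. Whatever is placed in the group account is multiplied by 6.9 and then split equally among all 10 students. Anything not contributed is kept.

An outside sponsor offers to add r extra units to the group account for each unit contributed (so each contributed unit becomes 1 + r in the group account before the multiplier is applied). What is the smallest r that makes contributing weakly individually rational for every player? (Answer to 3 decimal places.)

With matching at rate r, one contributed unit becomes (1 + r) in the group account and returns 6.9 × (1 + r) / 10 to the contributor.
Setting this equal to 1: 1 + r = 10/6.9 = 1.4493.
So the minimum matching rate is r = 1.4493 − 1 = 0.449.

0.449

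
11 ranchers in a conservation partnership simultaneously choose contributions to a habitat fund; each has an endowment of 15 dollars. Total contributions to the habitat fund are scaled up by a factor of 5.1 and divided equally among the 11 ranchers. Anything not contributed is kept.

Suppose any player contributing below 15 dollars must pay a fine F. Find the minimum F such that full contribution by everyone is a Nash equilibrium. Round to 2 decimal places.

8.05 dollars

Given the others contribute fully, the best deviation is to contribute 0 (any partial contribution still incurs the fine and gives up units whose private return 0.4636 is below 1).
Deviating from 15 to 0 saves 15 dollars but forfeits the deviator's share of the drop in the habitat fund: 5.1/11 × 15 = 6.95.
So the deviation gain is 15 − 6.95 = 8.05, and the fine must be at least 8.05 dollars to wipe it out.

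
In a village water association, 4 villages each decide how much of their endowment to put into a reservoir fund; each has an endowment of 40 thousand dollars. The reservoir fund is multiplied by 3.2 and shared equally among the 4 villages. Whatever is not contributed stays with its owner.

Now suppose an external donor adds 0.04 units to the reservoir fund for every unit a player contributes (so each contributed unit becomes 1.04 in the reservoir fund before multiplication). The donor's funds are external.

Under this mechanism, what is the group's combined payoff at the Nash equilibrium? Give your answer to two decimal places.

160.00 thousand dollars

Even with the mechanism, each unit contributed returns only 3.2 × 1.04 / 4 = 0.8320 per unit of net cost, so contributing nothing is still dominant.
At the Nash equilibrium no one contributes; group total payoff = 4 × 40 = 160.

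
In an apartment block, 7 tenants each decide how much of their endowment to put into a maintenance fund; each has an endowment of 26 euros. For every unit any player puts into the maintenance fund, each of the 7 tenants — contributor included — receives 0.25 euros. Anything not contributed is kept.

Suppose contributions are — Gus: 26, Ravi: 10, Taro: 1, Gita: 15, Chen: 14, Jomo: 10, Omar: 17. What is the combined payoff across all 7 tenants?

Total contributed: 26 + 10 + 1 + 15 + 14 + 10 + 17 = 93; total kept: 7 × 26 − 93 = 89.
The maintenance fund pays out 0.25 × 7 × 93 = 162.75 in aggregate.
Group total = 89 + 162.75 = 251.75.

251.75 euros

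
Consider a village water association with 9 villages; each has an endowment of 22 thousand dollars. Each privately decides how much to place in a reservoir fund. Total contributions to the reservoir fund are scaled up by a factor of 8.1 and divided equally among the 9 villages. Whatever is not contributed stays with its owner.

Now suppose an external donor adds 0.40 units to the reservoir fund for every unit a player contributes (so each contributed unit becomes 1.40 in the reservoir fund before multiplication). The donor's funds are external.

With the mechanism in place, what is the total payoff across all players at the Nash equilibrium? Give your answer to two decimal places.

2245.32 thousand dollars

With the mechanism, a contributed unit returns 8.1 × 1.40 / 9 = 1.2600 per unit of net cost to the contributor — now above 1 — so contributing fully is weakly dominant for every player.
At the Nash equilibrium everyone contributes 22. Group total payoff = 8.1 × 1.40 × 198 = 2245.32.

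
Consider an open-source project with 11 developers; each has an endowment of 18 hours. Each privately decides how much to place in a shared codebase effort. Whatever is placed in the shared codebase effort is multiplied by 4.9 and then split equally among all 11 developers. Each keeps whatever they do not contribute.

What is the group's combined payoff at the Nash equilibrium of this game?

Each contributed unit returns 4.9/11 = 0.4455 to its contributor — below 1 — so contributing 0 is dominant for every player. At the Nash equilibrium everyone keeps their 18, and the group total is 11 × 18 = 198.

198.00 hours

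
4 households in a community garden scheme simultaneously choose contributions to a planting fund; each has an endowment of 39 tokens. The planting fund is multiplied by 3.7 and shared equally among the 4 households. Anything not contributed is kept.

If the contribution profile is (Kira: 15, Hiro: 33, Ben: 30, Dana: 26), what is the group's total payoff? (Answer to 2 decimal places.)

436.80 tokens

Total contributed: 15 + 33 + 30 + 26 = 104; total kept: 4 × 39 − 104 = 52.
The planting fund pays out 3.7 × 104 = 384.80 in aggregate.
Group total = 52 + 384.80 = 436.80.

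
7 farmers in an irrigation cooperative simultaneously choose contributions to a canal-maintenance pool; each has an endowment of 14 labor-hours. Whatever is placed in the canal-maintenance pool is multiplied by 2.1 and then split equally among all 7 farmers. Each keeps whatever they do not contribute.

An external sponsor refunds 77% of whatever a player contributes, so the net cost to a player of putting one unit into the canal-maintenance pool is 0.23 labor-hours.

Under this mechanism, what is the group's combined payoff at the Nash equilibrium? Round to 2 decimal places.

With the mechanism, a contributed unit returns (2.1/7) / 0.23 = 1.3043 per unit of net cost to the contributor — now above 1 — so contributing fully is weakly dominant for every player.
So the Nash equilibrium is full contribution by all 7; the group earns 7 × (14 × 0.77 + 2.1 × 14) = 281.26.

281.26 labor-hours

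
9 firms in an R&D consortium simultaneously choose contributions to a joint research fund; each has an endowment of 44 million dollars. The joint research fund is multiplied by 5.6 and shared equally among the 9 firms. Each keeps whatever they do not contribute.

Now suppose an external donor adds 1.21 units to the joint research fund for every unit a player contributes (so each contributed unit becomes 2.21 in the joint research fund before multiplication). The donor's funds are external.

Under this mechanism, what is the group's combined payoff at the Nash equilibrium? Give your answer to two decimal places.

4900.90 million dollars

Under the mechanism each unit contributed yields 5.6 × 2.21 / 9 = 1.3751 back to its contributor per unit of net cost, which exceeds 1, making full contribution the dominant choice for everyone.
So the Nash equilibrium is full contribution by all 9; the group earns 5.6 × 2.21 × 396 = 4900.90.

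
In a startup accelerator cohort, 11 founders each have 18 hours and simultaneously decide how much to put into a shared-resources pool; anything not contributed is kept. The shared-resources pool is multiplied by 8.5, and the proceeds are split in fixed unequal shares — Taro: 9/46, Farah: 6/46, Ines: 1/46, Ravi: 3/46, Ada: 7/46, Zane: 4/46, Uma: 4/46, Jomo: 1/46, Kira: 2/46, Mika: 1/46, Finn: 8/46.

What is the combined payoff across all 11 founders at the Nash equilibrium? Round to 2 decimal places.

738.00 hours

Player j's private return per contributed unit is 8.5 × (j's share). Contributing is weakly dominant for j when that share is at least 1/8.5 = 0.1176, and contributing 0 is dominant otherwise.
The shares above 0.1176 belong to Taro, Farah, Ada and Finn, contributing 18 each; the remaining 7 contribute 0. Total contributed: 72.
The shared-resources pool pays out 8.5 × 72 = 612.00 in total (split across the unequal shares, but the aggregate is all that matters for the group sum).
The 7 free-riders keep 18 each, adding 126. Group total = 126 + 612.00 = 738.00.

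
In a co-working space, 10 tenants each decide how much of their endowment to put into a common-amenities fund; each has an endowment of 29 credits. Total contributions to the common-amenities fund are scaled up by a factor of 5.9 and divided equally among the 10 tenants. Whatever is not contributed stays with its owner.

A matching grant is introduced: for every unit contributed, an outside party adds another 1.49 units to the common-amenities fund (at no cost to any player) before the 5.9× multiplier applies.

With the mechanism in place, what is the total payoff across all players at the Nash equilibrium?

4260.39 credits

Under the mechanism each unit contributed yields 5.9 × 2.49 / 10 = 1.4691 back to its contributor per unit of net cost, which exceeds 1, making full contribution the dominant choice for everyone.
So the Nash equilibrium is full contribution by all 10; the group earns 5.9 × 2.49 × 290 = 4260.39.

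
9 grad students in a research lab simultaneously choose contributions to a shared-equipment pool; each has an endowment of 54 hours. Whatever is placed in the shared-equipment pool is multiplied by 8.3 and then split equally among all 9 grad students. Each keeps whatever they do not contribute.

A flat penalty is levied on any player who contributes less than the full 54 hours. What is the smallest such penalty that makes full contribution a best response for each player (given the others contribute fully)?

4.20 hours

Given the others contribute fully, the best deviation is to contribute 0 (any partial contribution still incurs the fine and gives up units whose private return 0.9222 is below 1).
Deviating from 54 to 0 saves 54 hours but forfeits the deviator's share of the drop in the shared-equipment pool: 8.3/9 × 54 = 49.80.
So the deviation gain is 54 − 49.80 = 4.20, and the fine must be at least 4.20 hours to wipe it out.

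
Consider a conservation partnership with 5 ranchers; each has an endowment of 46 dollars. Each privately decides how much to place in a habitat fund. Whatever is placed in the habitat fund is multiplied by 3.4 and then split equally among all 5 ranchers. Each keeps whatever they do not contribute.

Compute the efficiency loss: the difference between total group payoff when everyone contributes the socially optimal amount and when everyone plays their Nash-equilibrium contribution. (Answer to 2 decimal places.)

Each contributed unit returns 3.4/5 = 0.6800 to its contributor — below 1 — so contributing 0 is dominant for every player. At the Nash equilibrium everyone keeps their 46, and the group total is 5 × 46 = 230.
Each contributed unit returns 3.400 to the group as a whole (0.6800 to each of 5 players), which exceeds 1, so the social optimum is full contribution: group total = 3.400 × 230 = 782.00.
Efficiency loss = 782.00 − 230 = 552.00.

552.00 dollars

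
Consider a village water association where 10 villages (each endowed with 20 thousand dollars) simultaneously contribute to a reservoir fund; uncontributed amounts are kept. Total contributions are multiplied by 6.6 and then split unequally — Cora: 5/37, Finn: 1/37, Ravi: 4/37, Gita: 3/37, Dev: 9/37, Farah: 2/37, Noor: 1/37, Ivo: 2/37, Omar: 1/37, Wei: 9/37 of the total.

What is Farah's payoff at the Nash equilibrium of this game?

34.27 thousand dollars

A player with share s gets back 6.6·s per unit contributed, so full contribution is dominant for anyone with s > 1/6.6 = 0.1515 and zero contribution is dominant for anyone below.
Dev and Wei clear that bar, contributing 20 each; the remaining 8 contribute 0. Total contributed: 40.
Farah keeps 20 and receives 6.6 × 40 × 2/37 = 14.27 from the reservoir fund, for a payoff of 34.27.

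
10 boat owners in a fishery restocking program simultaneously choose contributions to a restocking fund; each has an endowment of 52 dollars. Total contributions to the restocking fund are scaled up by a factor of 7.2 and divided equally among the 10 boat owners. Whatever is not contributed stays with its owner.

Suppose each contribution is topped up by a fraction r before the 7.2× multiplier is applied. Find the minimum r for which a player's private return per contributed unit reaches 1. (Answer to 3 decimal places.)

With matching at rate r, one contributed unit becomes (1 + r) in the restocking fund and returns 7.2 × (1 + r) / 10 to the contributor.
Setting this equal to 1: 1 + r = 10/7.2 = 1.3889.
So the minimum matching rate is r = 1.3889 − 1 = 0.389.

0.389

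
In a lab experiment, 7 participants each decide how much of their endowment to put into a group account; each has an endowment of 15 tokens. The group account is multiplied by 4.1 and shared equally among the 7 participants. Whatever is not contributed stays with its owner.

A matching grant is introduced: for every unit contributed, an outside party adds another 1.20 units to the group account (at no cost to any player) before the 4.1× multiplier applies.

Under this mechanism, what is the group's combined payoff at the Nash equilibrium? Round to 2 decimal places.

Under the mechanism each unit contributed yields 4.1 × 2.20 / 7 = 1.2886 back to its contributor per unit of net cost, which exceeds 1, making full contribution the dominant choice for everyone.
At the Nash equilibrium everyone contributes 15. Group total payoff = 4.1 × 2.20 × 105 = 947.10.

947.10 tokens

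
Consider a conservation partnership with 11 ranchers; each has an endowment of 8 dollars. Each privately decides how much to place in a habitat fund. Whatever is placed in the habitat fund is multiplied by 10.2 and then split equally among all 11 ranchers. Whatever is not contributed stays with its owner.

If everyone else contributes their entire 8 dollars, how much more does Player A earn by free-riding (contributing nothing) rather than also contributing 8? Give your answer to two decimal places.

Switching from a contribution of 8 to 0 lets Player A keep an extra 8 dollars, but lowers the habitat fund by 8, which costs Player A their own share of that drop: 10.2/11 × 8 = 7.42.
Net gain = 8 − 7.42 = 0.58. The private return per contributed unit (0.9273) is below 1, so free-riding is indeed the best response regardless of what the others do.

0.58 dollars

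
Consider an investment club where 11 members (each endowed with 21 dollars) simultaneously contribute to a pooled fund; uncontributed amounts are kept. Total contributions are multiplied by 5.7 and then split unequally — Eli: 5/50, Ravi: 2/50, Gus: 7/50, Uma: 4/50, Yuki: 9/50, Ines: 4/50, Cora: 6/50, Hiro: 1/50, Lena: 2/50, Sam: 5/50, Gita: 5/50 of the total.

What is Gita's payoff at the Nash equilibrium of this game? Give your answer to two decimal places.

32.97 dollars

Each unit j contributes comes back to j as 5.7 × (j's share), so j prefers to contribute only if that share exceeds 1/5.7 = 0.1754; otherwise keeping the unit dominates.
Only Yuki (9/50) clears that bar, contributing 21; the remaining 10 contribute 0. Total contributed: 21.
Gita keeps 21 and receives 5.7 × 21 × 5/50 = 11.97 from the pooled fund, for a payoff of 32.97.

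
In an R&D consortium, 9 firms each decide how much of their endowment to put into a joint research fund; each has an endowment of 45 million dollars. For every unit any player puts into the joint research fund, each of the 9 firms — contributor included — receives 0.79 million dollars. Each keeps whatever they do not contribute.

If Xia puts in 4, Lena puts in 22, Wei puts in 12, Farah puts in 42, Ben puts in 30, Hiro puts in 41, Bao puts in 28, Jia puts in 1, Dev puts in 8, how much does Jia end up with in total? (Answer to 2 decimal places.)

192.52 million dollars

Total contributed: 4 + 22 + 12 + 42 + 30 + 41 + 28 + 1 + 8 = 188.
Each receives 0.79 × 188 = 148.52 from the joint research fund.
Jia keeps 45 − 1 = 44, so Jia's payoff is 44 + 148.52 = 192.52.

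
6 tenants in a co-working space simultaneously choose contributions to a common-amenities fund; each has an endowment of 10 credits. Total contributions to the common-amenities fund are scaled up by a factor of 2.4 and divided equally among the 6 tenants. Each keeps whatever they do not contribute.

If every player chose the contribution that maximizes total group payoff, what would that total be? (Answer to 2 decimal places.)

Each contributed unit returns 2.400 to the group as a whole (0.4000 to each of 6 players), which exceeds 1, so the social optimum is full contribution: group total = 2.400 × 60 = 144.00.

144.00 credits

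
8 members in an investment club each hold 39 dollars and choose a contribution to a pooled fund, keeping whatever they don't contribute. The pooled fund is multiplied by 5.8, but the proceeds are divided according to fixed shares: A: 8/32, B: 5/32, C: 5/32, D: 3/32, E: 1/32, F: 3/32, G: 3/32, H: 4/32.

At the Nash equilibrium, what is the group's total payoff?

A player with share s gets back 5.8·s per unit contributed, so full contribution is dominant for anyone with s > 1/5.8 = 0.1724 and zero contribution is dominant for anyone below.
Only A (8/32) clears that bar, contributing 39; the remaining 7 contribute 0. Total contributed: 39.
The pooled fund pays out 5.8 × 39 = 226.20 in total (split across the unequal shares, but the aggregate is all that matters for the group sum).
The 7 free-riders keep 39 each, adding 273. Group total = 273 + 226.20 = 499.20.

499.20 dollars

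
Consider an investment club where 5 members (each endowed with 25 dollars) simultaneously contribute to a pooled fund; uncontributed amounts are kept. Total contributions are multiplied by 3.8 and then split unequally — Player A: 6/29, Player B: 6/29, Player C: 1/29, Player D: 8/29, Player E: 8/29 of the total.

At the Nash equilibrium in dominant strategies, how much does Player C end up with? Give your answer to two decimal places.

31.55 dollars

A player with share s gets back 3.8·s per unit contributed, so full contribution is dominant for anyone with s > 1/3.8 = 0.2632 and zero contribution is dominant for anyone below.
Player D and Player E clear that bar, contributing 25 each; the remaining 3 contribute 0. Total contributed: 50.
Player C keeps 25 and receives 3.8 × 50 × 1/29 = 6.55 from the pooled fund, for a payoff of 31.55.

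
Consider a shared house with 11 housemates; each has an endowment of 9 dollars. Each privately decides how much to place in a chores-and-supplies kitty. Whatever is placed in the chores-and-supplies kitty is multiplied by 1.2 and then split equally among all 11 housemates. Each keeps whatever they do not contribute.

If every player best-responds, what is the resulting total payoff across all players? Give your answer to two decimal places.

Each contributed unit returns 1.2/11 = 0.1091 to its contributor — below 1 — so contributing 0 is dominant for every player. At the Nash equilibrium everyone keeps their 9, and the group total is 11 × 9 = 99.

99.00 dollars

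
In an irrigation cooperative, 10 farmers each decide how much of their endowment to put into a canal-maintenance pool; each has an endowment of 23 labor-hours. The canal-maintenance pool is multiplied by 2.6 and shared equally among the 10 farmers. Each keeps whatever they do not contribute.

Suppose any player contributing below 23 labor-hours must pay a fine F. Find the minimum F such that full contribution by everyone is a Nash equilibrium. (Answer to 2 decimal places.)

Given the others contribute fully, the best deviation is to contribute 0 (any partial contribution still incurs the fine and gives up units whose private return 0.2600 is below 1).
Deviating from 23 to 0 saves 23 labor-hours but forfeits the deviator's share of the drop in the canal-maintenance pool: 2.6/10 × 23 = 5.98.
So the deviation gain is 23 − 5.98 = 17.02, and the fine must be at least 17.02 labor-hours to wipe it out.

17.02 labor-hours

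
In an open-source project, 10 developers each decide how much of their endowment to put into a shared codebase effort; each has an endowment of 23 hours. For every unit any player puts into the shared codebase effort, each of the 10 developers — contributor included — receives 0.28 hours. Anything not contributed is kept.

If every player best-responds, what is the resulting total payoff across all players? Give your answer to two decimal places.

230.00 hours

The private return per contributed unit is 0.28 < 1, so contributing 0 is dominant for every player. At the Nash equilibrium everyone keeps their 23, and the group total is 10 × 23 = 230.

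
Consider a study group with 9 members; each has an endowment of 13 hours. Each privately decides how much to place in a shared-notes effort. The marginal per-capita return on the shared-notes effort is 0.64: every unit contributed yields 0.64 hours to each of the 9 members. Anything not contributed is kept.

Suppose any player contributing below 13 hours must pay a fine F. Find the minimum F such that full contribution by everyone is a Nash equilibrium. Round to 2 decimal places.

Given the others contribute fully, the best deviation is to contribute 0 (any partial contribution still incurs the fine and gives up units whose private return 0.64 is below 1).
Deviating from 13 to 0 saves 13 hours but forfeits the deviator's share of the drop in the shared-notes effort: 0.64 × 13 = 8.32.
So the deviation gain is 13 − 8.32 = 4.68, and the fine must be at least 4.68 hours to wipe it out.

4.68 hours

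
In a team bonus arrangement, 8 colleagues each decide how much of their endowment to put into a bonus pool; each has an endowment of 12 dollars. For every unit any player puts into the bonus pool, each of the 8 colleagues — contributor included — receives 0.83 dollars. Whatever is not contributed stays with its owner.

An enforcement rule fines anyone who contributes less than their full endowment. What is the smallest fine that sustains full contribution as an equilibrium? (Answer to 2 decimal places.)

Given the others contribute fully, the best deviation is to contribute 0 (any partial contribution still incurs the fine and gives up units whose private return 0.83 is below 1).
Deviating from 12 to 0 saves 12 dollars but forfeits the deviator's share of the drop in the bonus pool: 0.83 × 12 = 9.96.
So the deviation gain is 12 − 9.96 = 2.04, and the fine must be at least 2.04 dollars to wipe it out.

2.04 dollars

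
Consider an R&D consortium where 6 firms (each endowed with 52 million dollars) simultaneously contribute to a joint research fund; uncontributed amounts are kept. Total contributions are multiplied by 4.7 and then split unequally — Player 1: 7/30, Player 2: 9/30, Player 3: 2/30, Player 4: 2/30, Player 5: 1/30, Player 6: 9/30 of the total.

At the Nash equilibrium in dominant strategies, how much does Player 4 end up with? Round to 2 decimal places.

Each unit j contributes comes back to j as 4.7 × (j's share), so j prefers to contribute only if that share exceeds 1/4.7 = 0.2128; otherwise keeping the unit dominates.
Player 1, Player 2 and Player 6 are above the threshold, contributing 52 each; the remaining 3 contribute 0. Total contributed: 156.
Player 4 keeps 52 and receives 4.7 × 156 × 2/30 = 48.88 from the joint research fund, for a payoff of 100.88.

100.88 million dollars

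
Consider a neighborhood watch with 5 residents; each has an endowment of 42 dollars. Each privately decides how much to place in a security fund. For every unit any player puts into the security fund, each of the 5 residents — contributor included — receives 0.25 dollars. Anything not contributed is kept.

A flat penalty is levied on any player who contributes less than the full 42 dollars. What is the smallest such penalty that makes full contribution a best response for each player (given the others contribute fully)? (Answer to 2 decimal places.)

Given the others contribute fully, the best deviation is to contribute 0 (any partial contribution still incurs the fine and gives up units whose private return 0.25 is below 1).
Deviating from 42 to 0 saves 42 dollars but forfeits the deviator's share of the drop in the security fund: 0.25 × 42 = 10.50.
So the deviation gain is 42 − 10.50 = 31.50, and the fine must be at least 31.50 dollars to wipe it out.

31.50 dollars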